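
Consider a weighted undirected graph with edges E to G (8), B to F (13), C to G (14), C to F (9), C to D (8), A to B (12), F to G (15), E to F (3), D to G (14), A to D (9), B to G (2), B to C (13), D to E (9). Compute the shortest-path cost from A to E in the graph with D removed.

Checking several routes:
A→B→F→E: 12 + 13 + 3 = 28
A→B→G→C→F→E: 12 + 2 + 14 + 9 + 3 = 40
A→B→G→F→E: 12 + 2 + 15 + 3 = 32
A→B→C→G→E: 12 + 13 + 14 + 8 = 47
A→B→G→E: 12 + 2 + 8 = 22
A→B→C→F→E: 12 + 13 + 9 + 3 = 37
The minimum is 22.

22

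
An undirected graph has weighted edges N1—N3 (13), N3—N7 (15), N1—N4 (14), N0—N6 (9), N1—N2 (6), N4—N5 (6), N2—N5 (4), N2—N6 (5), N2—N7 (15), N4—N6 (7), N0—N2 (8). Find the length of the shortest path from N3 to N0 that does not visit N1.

Candidate routes:
N3 - N7 - N2 - N6 - N0: 15 + 15 + 5 + 9 = 44
N3 - N7 - N2 - N5 - N4 - N6 - N0: 15 + 15 + 4 + 6 + 7 + 9 = 56
N3 - N7 - N2 - N0: 15 + 15 + 8 = 38
The minimum is 38.

38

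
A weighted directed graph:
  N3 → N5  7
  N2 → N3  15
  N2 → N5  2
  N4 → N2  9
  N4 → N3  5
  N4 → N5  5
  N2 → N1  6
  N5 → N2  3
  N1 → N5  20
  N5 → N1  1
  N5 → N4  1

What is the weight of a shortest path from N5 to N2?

3

Routes from N5 to N2:
N5→N4→N2: 1 + 9 = 10
N5→N2: 3
The minimum is 3.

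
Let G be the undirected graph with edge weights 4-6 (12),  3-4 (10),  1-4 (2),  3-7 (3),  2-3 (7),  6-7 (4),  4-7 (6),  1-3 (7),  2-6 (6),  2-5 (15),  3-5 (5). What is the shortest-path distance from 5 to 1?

12

A few of the 5→1 routes:
5→3→7→4→1: 5 + 3 + 6 + 2 = 16
5→3→1: 5 + 7 = 12
5→3→4→1: 5 + 10 + 2 = 17
The minimum is 12.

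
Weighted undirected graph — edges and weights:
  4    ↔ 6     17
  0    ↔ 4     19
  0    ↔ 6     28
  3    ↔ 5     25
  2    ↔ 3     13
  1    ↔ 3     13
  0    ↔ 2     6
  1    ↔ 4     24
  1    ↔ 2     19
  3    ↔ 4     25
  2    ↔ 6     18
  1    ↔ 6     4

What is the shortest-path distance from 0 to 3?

Comparing a few candidate routes:
0-4-3: 19 + 25 = 44
0-2-1-3: 6 + 19 + 13 = 38
0-2-6-1-3: 6 + 18 + 4 + 13 = 41
0-2-3: 6 + 13 = 19
0-6-1-3: 28 + 4 + 13 = 45
0-4-6-1-3: 19 + 17 + 4 + 13 = 53
Best route has total 19.

19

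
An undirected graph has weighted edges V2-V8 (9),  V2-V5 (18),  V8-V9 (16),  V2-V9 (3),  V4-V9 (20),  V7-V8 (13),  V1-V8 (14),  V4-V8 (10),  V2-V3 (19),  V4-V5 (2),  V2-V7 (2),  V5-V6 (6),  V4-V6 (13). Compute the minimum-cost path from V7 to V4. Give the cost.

Comparing a few candidate routes:
V7 -> V2 -> V8 -> V4: 2 + 9 + 10 = 21
V7 -> V8 -> V4: 13 + 10 = 23
V7 -> V2 -> V5 -> V4: 2 + 18 + 2 = 22
Best route has total 21.

21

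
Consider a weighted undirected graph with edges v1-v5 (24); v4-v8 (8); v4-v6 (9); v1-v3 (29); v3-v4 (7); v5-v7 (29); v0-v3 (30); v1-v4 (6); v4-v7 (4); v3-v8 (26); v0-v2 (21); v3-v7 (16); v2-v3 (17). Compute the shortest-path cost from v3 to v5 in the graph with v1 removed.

40

Paths from v3 to v5 avoiding v1:
v3-v4-v7-v5: 7 + 4 + 29 = 40
v3-v7-v5: 16 + 29 = 45
v3-v8-v4-v7-v5: 26 + 8 + 4 + 29 = 67
Best route has total 40.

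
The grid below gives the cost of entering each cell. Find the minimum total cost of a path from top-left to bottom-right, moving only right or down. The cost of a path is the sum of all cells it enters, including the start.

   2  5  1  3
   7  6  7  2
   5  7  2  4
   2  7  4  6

23

Take r0c0 → r0c1 → r0c2 → r0c3 → r1c3 → r2c3 → r3c3 for a total of 2 + 5 + 1 + 3 + 2 + 4 + 6 = 23.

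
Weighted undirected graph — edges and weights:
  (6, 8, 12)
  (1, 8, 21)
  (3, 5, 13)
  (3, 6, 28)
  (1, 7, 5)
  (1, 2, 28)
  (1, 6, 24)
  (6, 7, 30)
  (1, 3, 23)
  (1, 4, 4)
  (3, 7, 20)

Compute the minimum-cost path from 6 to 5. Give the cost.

41

Comparing a few candidate routes:
6 - 1 - 7 - 3 - 5: 24 + 5 + 20 + 13 = 62
6 - 1 - 3 - 5: 24 + 23 + 13 = 60
6 - 3 - 5: 28 + 13 = 41
The minimum is 41.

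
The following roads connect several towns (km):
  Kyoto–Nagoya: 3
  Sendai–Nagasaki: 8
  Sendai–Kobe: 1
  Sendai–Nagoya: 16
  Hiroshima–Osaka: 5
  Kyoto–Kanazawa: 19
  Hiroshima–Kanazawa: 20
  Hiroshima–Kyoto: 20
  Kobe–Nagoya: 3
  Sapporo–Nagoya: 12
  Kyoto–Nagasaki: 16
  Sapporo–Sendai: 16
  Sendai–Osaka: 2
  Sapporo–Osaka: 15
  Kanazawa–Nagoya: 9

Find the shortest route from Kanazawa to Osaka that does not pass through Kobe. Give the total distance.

A few of the Kanazawa→Osaka routes:
Kanazawa - Nagoya - Sendai - Osaka: 9 + 16 + 2 = 27
Kanazawa - Nagoya - Kyoto - Nagasaki - Sendai - Osaka: 9 + 3 + 16 + 8 + 2 = 38
Kanazawa - Nagoya - Sapporo - Osaka: 9 + 12 + 15 = 36
Kanazawa - Nagoya - Sapporo - Sendai - Osaka: 9 + 12 + 16 + 2 = 39
Kanazawa - Nagoya - Kyoto - Hiroshima - Osaka: 9 + 3 + 20 + 5 = 37
Kanazawa - Hiroshima - Osaka: 20 + 5 = 25
Best route has total 25 km.

25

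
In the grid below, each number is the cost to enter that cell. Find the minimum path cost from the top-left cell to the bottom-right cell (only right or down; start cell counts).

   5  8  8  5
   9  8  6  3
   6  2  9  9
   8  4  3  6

Best path: [0,0]→[1,0]→[2,0]→[2,1]→[3,1]→[3,2]→[3,3]
Cost: 5 + 9 + 6 + 2 + 4 + 3 + 6 = 35

35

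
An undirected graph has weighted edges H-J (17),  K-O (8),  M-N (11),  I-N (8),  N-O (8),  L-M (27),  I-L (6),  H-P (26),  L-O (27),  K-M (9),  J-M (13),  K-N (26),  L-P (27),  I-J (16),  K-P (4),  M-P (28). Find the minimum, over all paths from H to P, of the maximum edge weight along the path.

A few of the H→P routes:
H → J → M → K → P: max(17, 13, 9, 4) = 17
H → J → I → N → O → K → P: max(17, 16, 8, 8, 8, 4) = 17
H → P: max(26) = 26
H → J → I → N → M → K → P: max(17, 16, 8, 11, 9, 4) = 17
H → J → M → N → O → K → P: max(17, 13, 11, 8, 8, 4) = 17
Smallest bottleneck: 17.

17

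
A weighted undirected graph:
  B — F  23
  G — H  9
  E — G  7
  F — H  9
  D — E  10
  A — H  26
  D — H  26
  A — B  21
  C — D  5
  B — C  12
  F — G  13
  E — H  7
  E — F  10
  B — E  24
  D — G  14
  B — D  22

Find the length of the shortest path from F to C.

25

A few of the F→C routes:
F→E→D→C: 10 + 10 + 5 = 25
F→G→D→C: 13 + 14 + 5 = 32
F→H→E→D→C: 9 + 7 + 10 + 5 = 31
The minimum is 25.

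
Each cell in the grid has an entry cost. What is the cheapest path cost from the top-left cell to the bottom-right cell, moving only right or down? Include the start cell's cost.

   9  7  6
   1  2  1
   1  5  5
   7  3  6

24

One optimal route is (0,0) → (1,0) → (1,1) → (1,2) → (2,2) → (3,2).
Its cost is 9 + 1 + 2 + 1 + 5 + 6 = 24.
For comparison, the top-then-right route costs 34.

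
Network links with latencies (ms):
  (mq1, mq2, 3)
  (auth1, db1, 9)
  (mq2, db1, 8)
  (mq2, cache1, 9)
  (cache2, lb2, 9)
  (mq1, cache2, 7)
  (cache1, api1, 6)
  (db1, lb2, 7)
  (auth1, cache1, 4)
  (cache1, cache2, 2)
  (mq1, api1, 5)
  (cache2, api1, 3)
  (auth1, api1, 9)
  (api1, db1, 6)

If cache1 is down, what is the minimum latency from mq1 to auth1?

14

A few of the mq1→auth1 routes:
mq1 -> cache2 -> api1 -> auth1: 7 + 3 + 9 = 19
mq1 -> mq2 -> db1 -> auth1: 3 + 8 + 9 = 20
mq1 -> api1 -> auth1: 5 + 9 = 14
mq1 -> api1 -> db1 -> auth1: 5 + 6 + 9 = 20
mq1 -> cache2 -> api1 -> db1 -> auth1: 7 + 3 + 6 + 9 = 25
The minimum is 14 ms.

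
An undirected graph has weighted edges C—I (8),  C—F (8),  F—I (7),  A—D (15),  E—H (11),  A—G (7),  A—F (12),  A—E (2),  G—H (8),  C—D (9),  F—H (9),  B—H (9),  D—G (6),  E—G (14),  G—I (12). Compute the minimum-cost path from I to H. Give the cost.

16

Some routes from I to H:
I-C-D-G-H: 8 + 9 + 6 + 8 = 31
I-C-F-H: 8 + 8 + 9 = 25
I-F-A-E-H: 7 + 12 + 2 + 11 = 32
I-G-H: 12 + 8 = 20
I-F-H: 7 + 9 = 16
Shortest: 16.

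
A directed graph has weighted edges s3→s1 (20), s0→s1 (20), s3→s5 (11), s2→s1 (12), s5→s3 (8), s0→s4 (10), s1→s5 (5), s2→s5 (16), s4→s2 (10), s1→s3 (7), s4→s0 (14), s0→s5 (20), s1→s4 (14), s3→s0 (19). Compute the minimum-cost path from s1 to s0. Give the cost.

26

Paths from s1 to s0:
s1→s3→s0: 7 + 19 = 26
s1→s5→s3→s0: 5 + 8 + 19 = 32
s1→s4→s0: 14 + 14 = 28
s1→s4→s2→s5→s3→s0: 14 + 10 + 16 + 8 + 19 = 67
The minimum is 26.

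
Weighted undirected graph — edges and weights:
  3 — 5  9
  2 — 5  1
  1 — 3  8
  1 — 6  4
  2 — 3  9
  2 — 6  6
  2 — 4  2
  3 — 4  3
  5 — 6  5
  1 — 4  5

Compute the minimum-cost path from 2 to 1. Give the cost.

Comparing a few candidate routes:
2 - 4 - 1: 2 + 5 = 7
2 - 6 - 1: 6 + 4 = 10
2 - 5 - 6 - 1: 1 + 5 + 4 = 10
Best route has total 7.

7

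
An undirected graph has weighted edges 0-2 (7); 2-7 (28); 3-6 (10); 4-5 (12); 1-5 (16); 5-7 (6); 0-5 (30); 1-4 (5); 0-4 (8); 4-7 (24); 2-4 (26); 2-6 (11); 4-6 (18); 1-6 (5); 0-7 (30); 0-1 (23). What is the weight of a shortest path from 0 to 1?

13

Checking several routes:
0→4→5→1: 8 + 12 + 16 = 36
0→4→6→1: 8 + 18 + 5 = 31
0→1: 23
0→2→6→1: 7 + 11 + 5 = 23
0→4→1: 8 + 5 = 13
0→2→4→1: 7 + 26 + 5 = 38
Best route has total 13.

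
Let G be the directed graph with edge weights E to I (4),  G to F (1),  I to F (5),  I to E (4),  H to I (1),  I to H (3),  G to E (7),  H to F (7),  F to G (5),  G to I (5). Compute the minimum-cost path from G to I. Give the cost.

Candidate routes:
G→I: 5
G→E→I: 7 + 4 = 11
Best route has total 5.

5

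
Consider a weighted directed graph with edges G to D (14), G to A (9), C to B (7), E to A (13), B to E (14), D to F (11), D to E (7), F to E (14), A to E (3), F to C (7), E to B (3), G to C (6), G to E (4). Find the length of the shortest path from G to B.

Routes from G to B:
G - D - F - C - B: 14 + 11 + 7 + 7 = 39
G - A - E - B: 9 + 3 + 3 = 15
G - D - F - E - B: 14 + 11 + 14 + 3 = 42
G - D - E - B: 14 + 7 + 3 = 24
G - C - B: 6 + 7 = 13
G - E - B: 4 + 3 = 7
Shortest: 7.

7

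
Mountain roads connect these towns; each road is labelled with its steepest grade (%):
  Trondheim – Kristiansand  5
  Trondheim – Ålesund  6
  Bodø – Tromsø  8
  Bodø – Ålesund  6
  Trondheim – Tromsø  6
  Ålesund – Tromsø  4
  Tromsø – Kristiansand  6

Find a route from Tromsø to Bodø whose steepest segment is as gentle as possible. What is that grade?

Routes from Tromsø to Bodø:
Tromsø→Kristiansand→Trondheim→Ålesund→Bodø: max(6, 5, 6, 6) = 6
Tromsø→Trondheim→Ålesund→Bodø: max(6, 6, 6) = 6
Tromsø→Ålesund→Bodø: max(4, 6) = 6
Tromsø→Bodø: max(8) = 8
Best route has worst link 6%.

6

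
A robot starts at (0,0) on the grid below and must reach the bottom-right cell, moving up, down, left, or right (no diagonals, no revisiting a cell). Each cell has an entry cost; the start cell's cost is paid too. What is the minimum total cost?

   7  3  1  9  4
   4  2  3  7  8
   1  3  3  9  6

32

One optimal route is (0,0) -> (0,1) -> (0,2) -> (1,2) -> (2,2) -> (2,3) -> (2,4).
Its cost is 7 + 3 + 1 + 3 + 3 + 9 + 6 = 32.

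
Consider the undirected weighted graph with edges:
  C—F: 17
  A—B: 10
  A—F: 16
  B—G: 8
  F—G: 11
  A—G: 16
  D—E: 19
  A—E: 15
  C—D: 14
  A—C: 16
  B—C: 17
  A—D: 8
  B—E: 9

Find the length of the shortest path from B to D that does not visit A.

28

Candidate routes:
B → G → F → C → D: 8 + 11 + 17 + 14 = 50
B → C → D: 17 + 14 = 31
B → E → D: 9 + 19 = 28
Shortest: 28.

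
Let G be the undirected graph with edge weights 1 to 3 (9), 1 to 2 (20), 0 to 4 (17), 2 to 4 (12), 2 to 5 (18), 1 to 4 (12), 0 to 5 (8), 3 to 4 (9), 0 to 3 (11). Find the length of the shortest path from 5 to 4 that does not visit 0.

30

Candidate routes:
5 → 2 → 4: 18 + 12 = 30
5 → 2 → 1 → 4: 18 + 20 + 12 = 50
5 → 2 → 1 → 3 → 4: 18 + 20 + 9 + 9 = 56
The minimum is 30.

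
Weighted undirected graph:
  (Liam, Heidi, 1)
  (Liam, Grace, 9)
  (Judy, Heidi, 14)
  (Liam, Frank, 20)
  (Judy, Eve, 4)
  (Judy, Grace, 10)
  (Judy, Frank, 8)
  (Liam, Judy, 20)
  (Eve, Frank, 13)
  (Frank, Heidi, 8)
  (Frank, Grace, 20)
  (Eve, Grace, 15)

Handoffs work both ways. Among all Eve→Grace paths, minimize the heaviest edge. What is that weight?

Some routes from Eve to Grace:
Eve-Judy-Grace: max(4, 10) = 10
Eve-Frank-Heidi-Liam-Grace: max(13, 8, 1, 9) = 13
Eve-Judy-Frank-Heidi-Liam-Grace: max(4, 8, 8, 1, 9) = 9
Eve-Frank-Judy-Grace: max(13, 8, 10) = 13
Smallest bottleneck: 9.

9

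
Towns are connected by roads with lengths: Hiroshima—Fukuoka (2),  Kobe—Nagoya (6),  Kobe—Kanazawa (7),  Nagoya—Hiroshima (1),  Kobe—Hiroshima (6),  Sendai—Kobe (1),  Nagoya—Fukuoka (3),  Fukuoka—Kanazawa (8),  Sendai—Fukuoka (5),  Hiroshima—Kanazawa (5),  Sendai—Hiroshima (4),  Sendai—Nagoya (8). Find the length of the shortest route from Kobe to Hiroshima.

Comparing a few candidate routes:
Kobe -> Sendai -> Hiroshima: 1 + 4 = 5
Kobe -> Sendai -> Fukuoka -> Hiroshima: 1 + 5 + 2 = 8
Kobe -> Hiroshima: 6
Kobe -> Nagoya -> Hiroshima: 6 + 1 = 7
Best route has total 5.

5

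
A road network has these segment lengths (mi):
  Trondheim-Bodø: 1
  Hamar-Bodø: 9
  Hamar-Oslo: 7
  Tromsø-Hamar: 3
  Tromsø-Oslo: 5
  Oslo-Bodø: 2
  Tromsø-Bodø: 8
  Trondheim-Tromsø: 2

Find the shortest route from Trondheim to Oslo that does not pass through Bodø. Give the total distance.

7

Routes from Trondheim to Oslo avoiding Bodø:
Trondheim -> Tromsø -> Oslo: 2 + 5 = 7
Trondheim -> Tromsø -> Hamar -> Oslo: 2 + 3 + 7 = 12
The minimum is 7 mi.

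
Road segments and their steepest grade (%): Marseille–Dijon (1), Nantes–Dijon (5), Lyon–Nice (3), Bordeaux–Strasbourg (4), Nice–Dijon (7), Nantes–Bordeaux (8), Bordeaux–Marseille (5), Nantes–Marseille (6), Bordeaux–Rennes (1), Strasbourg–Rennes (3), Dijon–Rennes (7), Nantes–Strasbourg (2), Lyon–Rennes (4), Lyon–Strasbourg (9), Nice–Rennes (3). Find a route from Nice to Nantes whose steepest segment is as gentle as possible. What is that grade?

Some routes from Nice to Nantes:
Nice-Rennes-Bordeaux-Strasbourg-Nantes: max(3, 1, 4, 2) = 4
Nice-Lyon-Rennes-Strasbourg-Bordeaux-Marseille-Dijon-Nantes: max(3, 4, 3, 4, 5, 1, 5) = 5
Nice-Rennes-Strasbourg-Nantes: max(3, 3, 2) = 3
Nice-Lyon-Rennes-Strasbourg-Nantes: max(3, 4, 3, 2) = 4
Nice-Lyon-Rennes-Bordeaux-Strasbourg-Nantes: max(3, 4, 1, 4, 2) = 4
Nice-Lyon-Rennes-Bordeaux-Marseille-Dijon-Nantes: max(3, 4, 1, 5, 1, 5) = 5
Best route has worst link 3%.

3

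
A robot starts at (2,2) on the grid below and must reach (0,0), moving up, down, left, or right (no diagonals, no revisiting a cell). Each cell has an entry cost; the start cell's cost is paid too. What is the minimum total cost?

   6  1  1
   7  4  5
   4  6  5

Path r2c2 → r1c2 → r0c2 → r0c1 → r0c0: 5 + 5 + 1 + 1 + 6 = 18.

18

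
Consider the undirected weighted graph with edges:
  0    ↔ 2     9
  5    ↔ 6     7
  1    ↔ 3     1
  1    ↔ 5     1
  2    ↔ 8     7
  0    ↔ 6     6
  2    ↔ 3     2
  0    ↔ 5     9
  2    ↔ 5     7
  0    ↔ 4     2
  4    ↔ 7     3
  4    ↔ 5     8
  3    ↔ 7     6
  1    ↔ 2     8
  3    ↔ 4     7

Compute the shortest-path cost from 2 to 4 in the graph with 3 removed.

11

Checking several routes:
2 -> 0 -> 4: 9 + 2 = 11
2 -> 5 -> 4: 7 + 8 = 15
2 -> 1 -> 5 -> 4: 8 + 1 + 8 = 17
The minimum is 11.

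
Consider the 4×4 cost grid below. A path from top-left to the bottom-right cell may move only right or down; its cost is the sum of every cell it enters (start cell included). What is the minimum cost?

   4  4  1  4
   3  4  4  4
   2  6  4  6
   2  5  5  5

26

Take (0,0) -> (1,0) -> (2,0) -> (3,0) -> (3,1) -> (3,2) -> (3,3) for a total of 4 + 3 + 2 + 2 + 5 + 5 + 5 = 26.
For comparison, the top-then-right route costs 28.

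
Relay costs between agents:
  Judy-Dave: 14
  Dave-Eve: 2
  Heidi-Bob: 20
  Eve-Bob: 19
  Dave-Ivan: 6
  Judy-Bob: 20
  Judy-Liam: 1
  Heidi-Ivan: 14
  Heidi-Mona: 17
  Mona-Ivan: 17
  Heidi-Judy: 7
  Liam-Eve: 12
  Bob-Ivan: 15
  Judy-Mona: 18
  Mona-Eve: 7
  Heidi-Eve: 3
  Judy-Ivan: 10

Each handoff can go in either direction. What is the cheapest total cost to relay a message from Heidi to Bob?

20

A few of the Heidi→Bob routes:
Heidi → Eve → Bob: 3 + 19 = 22
Heidi → Bob: 20
Heidi → Eve → Dave → Ivan → Bob: 3 + 2 + 6 + 15 = 26
Best route has total 20.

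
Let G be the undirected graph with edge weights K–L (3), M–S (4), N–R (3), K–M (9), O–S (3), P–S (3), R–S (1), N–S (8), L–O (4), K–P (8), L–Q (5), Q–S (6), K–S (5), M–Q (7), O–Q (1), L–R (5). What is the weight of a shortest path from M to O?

7

Some routes from M to O:
M -> S -> Q -> O: 4 + 6 + 1 = 11
M -> S -> O: 4 + 3 = 7
M -> Q -> O: 7 + 1 = 8
Shortest: 7.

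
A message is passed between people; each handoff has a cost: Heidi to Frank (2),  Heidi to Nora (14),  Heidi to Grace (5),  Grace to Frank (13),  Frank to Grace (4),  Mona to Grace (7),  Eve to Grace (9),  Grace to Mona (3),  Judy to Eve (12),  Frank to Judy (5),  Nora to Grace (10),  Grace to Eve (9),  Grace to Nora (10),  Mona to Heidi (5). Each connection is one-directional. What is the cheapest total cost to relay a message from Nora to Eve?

Candidate routes:
Nora-Grace-Eve: 10 + 9 = 19
Nora-Grace-Mona-Heidi-Frank-Judy-Eve: 10 + 3 + 5 + 2 + 5 + 12 = 37
Nora-Grace-Frank-Judy-Eve: 10 + 13 + 5 + 12 = 40
Best route has total 19.

19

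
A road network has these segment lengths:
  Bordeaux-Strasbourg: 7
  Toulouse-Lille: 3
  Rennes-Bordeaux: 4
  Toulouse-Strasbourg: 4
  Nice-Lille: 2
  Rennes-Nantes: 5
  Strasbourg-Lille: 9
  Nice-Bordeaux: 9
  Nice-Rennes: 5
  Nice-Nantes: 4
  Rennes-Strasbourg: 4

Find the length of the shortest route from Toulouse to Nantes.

9

Comparing a few candidate routes:
Toulouse-Strasbourg-Rennes-Nantes: 4 + 4 + 5 = 13
Toulouse-Lille-Nice-Nantes: 3 + 2 + 4 = 9
Toulouse-Lille-Nice-Rennes-Nantes: 3 + 2 + 5 + 5 = 15
Toulouse-Strasbourg-Rennes-Nice-Nantes: 4 + 4 + 5 + 4 = 17
Best route has total 9.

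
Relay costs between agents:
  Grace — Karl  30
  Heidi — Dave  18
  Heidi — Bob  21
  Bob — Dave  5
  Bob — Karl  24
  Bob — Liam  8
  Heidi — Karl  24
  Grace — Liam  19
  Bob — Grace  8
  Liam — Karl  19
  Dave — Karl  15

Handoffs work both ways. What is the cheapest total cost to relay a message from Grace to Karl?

A few of the Grace→Karl routes:
Grace -> Bob -> Karl: 8 + 24 = 32
Grace -> Karl: 30
Grace -> Bob -> Dave -> Karl: 8 + 5 + 15 = 28
Shortest: 28.

28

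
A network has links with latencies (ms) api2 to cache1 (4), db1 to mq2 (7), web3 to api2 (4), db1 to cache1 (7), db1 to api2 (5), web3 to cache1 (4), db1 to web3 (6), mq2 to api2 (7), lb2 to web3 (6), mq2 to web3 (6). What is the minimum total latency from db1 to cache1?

7

Comparing a few candidate routes:
db1-web3-cache1: 6 + 4 = 10
db1-api2-cache1: 5 + 4 = 9
db1-cache1: 7
db1-api2-web3-cache1: 5 + 4 + 4 = 13
Best route has total 7 ms.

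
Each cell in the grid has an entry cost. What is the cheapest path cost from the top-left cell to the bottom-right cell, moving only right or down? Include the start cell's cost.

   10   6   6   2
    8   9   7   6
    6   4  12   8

One optimal route is r0c0 -> r0c1 -> r0c2 -> r0c3 -> r1c3 -> r2c3.
Its cost is 10 + 6 + 6 + 2 + 6 + 8 = 38.

38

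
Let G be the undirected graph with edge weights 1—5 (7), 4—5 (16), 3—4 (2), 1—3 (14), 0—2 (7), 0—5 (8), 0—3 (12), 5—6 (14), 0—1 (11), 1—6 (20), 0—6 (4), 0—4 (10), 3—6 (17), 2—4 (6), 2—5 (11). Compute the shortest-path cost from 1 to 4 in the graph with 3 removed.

Comparing a few candidate routes:
1 -> 5 -> 2 -> 4: 7 + 11 + 6 = 24
1 -> 0 -> 4: 11 + 10 = 21
1 -> 5 -> 4: 7 + 16 = 23
Shortest: 21.

21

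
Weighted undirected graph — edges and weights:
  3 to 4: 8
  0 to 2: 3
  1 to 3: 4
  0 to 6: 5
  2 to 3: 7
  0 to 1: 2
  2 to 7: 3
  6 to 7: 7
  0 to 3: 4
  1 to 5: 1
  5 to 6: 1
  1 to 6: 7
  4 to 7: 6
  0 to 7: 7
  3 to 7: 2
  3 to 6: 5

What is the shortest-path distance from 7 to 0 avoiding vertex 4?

Comparing a few candidate routes:
7-0: 7
7-2-0: 3 + 3 = 6
7-3-0: 2 + 4 = 6
Shortest: 6.

6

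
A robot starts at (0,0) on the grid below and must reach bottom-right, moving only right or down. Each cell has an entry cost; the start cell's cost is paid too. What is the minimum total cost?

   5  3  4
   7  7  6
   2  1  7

Path r0c0→r1c0→r2c0→r2c1→r2c2: 5 + 7 + 2 + 1 + 7 = 22.

22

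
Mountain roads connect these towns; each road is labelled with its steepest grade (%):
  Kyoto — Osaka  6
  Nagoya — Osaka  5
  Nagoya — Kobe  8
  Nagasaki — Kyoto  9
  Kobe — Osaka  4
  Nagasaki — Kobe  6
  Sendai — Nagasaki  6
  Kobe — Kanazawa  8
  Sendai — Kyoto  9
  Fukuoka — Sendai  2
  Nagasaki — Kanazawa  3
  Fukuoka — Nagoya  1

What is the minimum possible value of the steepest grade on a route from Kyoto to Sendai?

Some routes from Kyoto to Sendai:
Kyoto → Osaka → Nagoya → Kobe → Nagasaki → Sendai: max(6, 5, 8, 6, 6) = 8
Kyoto → Osaka → Kobe → Kanazawa → Nagasaki → Sendai: max(6, 4, 8, 3, 6) = 8
Kyoto → Osaka → Kobe → Nagasaki → Sendai: max(6, 4, 6, 6) = 6
Kyoto → Osaka → Nagoya → Kobe → Kanazawa → Nagasaki → Sendai: max(6, 5, 8, 8, 3, 6) = 8
Kyoto → Osaka → Kobe → Nagoya → Fukuoka → Sendai: max(6, 4, 8, 1, 2) = 8
Kyoto → Osaka → Nagoya → Fukuoka → Sendai: max(6, 5, 1, 2) = 6
Best route has worst link 6%.

6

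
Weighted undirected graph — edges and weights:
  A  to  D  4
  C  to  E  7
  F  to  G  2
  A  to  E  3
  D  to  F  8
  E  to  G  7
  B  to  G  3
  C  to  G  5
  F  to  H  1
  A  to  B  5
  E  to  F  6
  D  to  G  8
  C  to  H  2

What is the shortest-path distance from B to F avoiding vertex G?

Candidate routes:
B→A→E→F: 5 + 3 + 6 = 14
B→A→E→C→H→F: 5 + 3 + 7 + 2 + 1 = 18
B→A→D→F: 5 + 4 + 8 = 17
The minimum is 14.

14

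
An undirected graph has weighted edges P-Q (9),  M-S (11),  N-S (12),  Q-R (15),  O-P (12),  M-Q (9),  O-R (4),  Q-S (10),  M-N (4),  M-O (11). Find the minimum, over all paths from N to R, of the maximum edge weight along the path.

A few of the N→R routes:
N → M → Q → P → O → R: max(4, 9, 9, 12, 4) = 12
N → S → Q → M → O → R: max(12, 10, 9, 11, 4) = 12
N → S → Q → P → O → R: max(12, 10, 9, 12, 4) = 12
N → M → O → R: max(4, 11, 4) = 11
N → M → S → Q → P → O → R: max(4, 11, 10, 9, 12, 4) = 12
The minimum achievable maximum is 11.

11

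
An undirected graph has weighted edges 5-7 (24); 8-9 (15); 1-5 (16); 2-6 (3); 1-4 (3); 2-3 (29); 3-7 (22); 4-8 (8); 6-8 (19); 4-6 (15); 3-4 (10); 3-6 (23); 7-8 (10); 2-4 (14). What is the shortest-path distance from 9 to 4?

23

Comparing a few candidate routes:
9 -> 8 -> 6 -> 4: 15 + 19 + 15 = 49
9 -> 8 -> 4: 15 + 8 = 23
9 -> 8 -> 6 -> 2 -> 4: 15 + 19 + 3 + 14 = 51
Best route has total 23.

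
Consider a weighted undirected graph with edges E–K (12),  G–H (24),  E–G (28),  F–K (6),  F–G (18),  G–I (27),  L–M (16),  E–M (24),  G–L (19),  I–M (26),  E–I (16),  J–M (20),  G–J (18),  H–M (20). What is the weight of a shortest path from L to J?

Some routes from L to J:
L → G → H → M → J: 19 + 24 + 20 + 20 = 83
L → G → J: 19 + 18 = 37
L → M → H → G → J: 16 + 20 + 24 + 18 = 78
L → M → J: 16 + 20 = 36
Shortest: 36.

36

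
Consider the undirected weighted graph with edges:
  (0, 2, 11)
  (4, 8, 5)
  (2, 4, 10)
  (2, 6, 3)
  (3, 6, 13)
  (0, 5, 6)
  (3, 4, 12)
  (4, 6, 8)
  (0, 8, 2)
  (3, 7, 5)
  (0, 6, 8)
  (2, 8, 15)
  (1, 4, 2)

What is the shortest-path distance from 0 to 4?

A few of the 0→4 routes:
0 → 2 → 4: 11 + 10 = 21
0 → 2 → 6 → 4: 11 + 3 + 8 = 22
0 → 8 → 2 → 4: 2 + 15 + 10 = 27
0 → 6 → 2 → 4: 8 + 3 + 10 = 21
0 → 6 → 4: 8 + 8 = 16
0 → 8 → 4: 2 + 5 = 7
Shortest: 7.

7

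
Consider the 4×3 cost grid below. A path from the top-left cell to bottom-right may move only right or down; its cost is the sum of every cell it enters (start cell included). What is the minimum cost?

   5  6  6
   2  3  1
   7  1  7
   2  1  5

17

Path [0,0] [1,0] [1,1] [2,1] [3,1] [3,2]: 5 + 2 + 3 + 1 + 1 + 5 = 17.
For comparison, the top-then-right route costs 30.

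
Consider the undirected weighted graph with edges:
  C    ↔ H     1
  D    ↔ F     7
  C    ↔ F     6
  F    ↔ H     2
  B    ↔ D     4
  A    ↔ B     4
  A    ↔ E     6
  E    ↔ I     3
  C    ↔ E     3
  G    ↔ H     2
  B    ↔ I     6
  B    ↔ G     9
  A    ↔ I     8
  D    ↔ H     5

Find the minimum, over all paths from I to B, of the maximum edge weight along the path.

5

Checking several routes:
I - E - A - B: max(3, 6, 4) = 6
I - B: max(6) = 6
I - E - C - F - H - D - B: max(3, 3, 6, 2, 5, 4) = 6
I - E - C - H - D - B: max(3, 3, 1, 5, 4) = 5
I - E - C - F - D - B: max(3, 3, 6, 7, 4) = 7
Best route has worst link 5.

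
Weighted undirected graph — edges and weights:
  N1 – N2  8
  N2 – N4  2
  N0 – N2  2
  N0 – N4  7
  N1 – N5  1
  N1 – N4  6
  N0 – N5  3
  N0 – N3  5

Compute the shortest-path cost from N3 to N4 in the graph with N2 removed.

Paths from N3 to N4 avoiding N2:
N3 -> N0 -> N5 -> N1 -> N4: 5 + 3 + 1 + 6 = 15
N3 -> N0 -> N4: 5 + 7 = 12
The minimum is 12.

12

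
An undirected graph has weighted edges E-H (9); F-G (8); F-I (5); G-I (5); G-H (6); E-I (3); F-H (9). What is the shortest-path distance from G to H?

Routes from G to H:
G - F - H: 8 + 9 = 17
G - I - F - H: 5 + 5 + 9 = 19
G - I - E - H: 5 + 3 + 9 = 17
G - H: 6
G - F - I - E - H: 8 + 5 + 3 + 9 = 25
Shortest: 6.

6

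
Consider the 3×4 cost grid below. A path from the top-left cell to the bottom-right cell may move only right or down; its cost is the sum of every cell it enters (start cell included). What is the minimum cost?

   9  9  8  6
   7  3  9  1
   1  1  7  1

26

Cheapest: [0,0] → [1,0] → [2,0] → [2,1] → [2,2] → [2,3]
  9 + 7 + 1 + 1 + 7 + 1 = 26
(Top row then right column would cost 34.)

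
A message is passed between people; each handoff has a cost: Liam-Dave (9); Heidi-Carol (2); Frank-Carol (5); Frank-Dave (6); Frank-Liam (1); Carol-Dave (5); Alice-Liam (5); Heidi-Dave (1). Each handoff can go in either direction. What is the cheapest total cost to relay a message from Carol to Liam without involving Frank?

Routes from Carol to Liam avoiding Frank:
Carol - Heidi - Dave - Liam: 2 + 1 + 9 = 12
Carol - Dave - Liam: 5 + 9 = 14
The minimum is 12.

12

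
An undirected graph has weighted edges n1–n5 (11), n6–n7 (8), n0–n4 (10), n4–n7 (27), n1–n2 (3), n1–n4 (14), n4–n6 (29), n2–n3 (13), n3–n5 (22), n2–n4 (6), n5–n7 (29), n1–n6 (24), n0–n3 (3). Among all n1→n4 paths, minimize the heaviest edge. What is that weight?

Comparing a few candidate routes:
n1 → n4: max(14) = 14
n1 → n2 → n4: max(3, 6) = 6
n1 → n5 → n3 → n0 → n4: max(11, 22, 3, 10) = 22
n1 → n2 → n3 → n0 → n4: max(3, 13, 3, 10) = 13
Best route has worst link 6.

6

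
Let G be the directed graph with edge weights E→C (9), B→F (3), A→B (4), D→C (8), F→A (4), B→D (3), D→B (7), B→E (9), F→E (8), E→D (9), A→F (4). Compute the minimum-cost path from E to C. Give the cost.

9

Paths from E to C:
E → D → C: 9 + 8 = 17
E → C: 9
The minimum is 9.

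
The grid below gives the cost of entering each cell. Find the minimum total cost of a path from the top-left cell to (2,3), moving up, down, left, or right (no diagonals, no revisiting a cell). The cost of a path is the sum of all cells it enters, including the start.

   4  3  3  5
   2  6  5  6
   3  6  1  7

Best path: r0c0 r0c1 r0c2 r1c2 r2c2 r2c3
Cost: 4 + 3 + 3 + 5 + 1 + 7 = 23

23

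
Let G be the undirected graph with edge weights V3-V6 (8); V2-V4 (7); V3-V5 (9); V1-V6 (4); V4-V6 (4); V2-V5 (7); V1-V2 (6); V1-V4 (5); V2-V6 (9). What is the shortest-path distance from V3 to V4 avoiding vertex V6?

Paths from V3 to V4 avoiding V6:
V3-V5-V2-V1-V4: 9 + 7 + 6 + 5 = 27
V3-V5-V2-V4: 9 + 7 + 7 = 23
Shortest: 23.

23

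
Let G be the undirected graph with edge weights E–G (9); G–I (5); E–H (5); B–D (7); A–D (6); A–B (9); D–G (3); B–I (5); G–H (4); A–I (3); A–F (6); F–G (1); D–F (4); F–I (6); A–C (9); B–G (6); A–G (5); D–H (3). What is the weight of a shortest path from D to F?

Some routes from D to F:
D→A→F: 6 + 6 = 12
D→A→G→F: 6 + 5 + 1 = 12
D→G→F: 3 + 1 = 4
D→B→G→F: 7 + 6 + 1 = 14
D→F: 4
D→H→G→F: 3 + 4 + 1 = 8
The minimum is 4.

4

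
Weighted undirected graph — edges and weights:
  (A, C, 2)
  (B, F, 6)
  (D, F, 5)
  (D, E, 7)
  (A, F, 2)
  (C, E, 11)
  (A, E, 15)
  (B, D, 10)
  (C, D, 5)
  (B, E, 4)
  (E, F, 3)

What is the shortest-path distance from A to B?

A few of the A→B routes:
A -> F -> D -> B: 2 + 5 + 10 = 17
A -> F -> D -> E -> B: 2 + 5 + 7 + 4 = 18
A -> C -> D -> B: 2 + 5 + 10 = 17
A -> F -> B: 2 + 6 = 8
A -> C -> E -> B: 2 + 11 + 4 = 17
A -> F -> E -> B: 2 + 3 + 4 = 9
The minimum is 8.

8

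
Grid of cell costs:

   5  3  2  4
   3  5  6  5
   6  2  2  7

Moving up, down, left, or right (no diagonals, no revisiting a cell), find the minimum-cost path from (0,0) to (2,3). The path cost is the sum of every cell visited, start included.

One optimal route is [0,0] [0,1] [1,1] [2,1] [2,2] [2,3].
Its cost is 5 + 3 + 5 + 2 + 2 + 7 = 24.

24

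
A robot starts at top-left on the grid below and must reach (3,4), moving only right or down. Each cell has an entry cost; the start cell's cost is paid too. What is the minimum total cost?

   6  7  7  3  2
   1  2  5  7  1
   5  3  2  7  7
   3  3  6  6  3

29

Path (0,0) (1,0) (1,1) (2,1) (2,2) (3,2) (3,3) (3,4): 6 + 1 + 2 + 3 + 2 + 6 + 6 + 3 = 29.
For comparison, the top-then-right route costs 36.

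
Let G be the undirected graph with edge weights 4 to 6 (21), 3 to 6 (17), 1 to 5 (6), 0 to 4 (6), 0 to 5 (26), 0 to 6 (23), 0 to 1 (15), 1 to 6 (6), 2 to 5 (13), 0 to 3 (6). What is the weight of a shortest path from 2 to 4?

40

Some routes from 2 to 4:
2 → 5 → 0 → 4: 13 + 26 + 6 = 45
2 → 5 → 1 → 6 → 0 → 4: 13 + 6 + 6 + 23 + 6 = 54
2 → 5 → 1 → 6 → 4: 13 + 6 + 6 + 21 = 46
2 → 5 → 1 → 6 → 3 → 0 → 4: 13 + 6 + 6 + 17 + 6 + 6 = 54
2 → 5 → 1 → 0 → 4: 13 + 6 + 15 + 6 = 40
The minimum is 40.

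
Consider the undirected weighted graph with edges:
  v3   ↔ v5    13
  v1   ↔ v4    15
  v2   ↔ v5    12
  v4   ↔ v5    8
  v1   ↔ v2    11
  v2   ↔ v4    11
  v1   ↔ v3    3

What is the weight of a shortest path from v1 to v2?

Candidate routes:
v1-v3-v5-v2: 3 + 13 + 12 = 28
v1-v2: 11
v1-v3-v5-v4-v2: 3 + 13 + 8 + 11 = 35
v1-v4-v2: 15 + 11 = 26
v1-v4-v5-v2: 15 + 8 + 12 = 35
The minimum is 11.

11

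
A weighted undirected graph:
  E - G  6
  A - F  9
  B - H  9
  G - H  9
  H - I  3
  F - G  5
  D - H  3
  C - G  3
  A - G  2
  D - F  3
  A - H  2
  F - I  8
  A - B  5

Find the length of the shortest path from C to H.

7

Comparing a few candidate routes:
C → G → F → D → H: 3 + 5 + 3 + 3 = 14
C → G → A → H: 3 + 2 + 2 = 7
C → G → H: 3 + 9 = 12
Best route has total 7.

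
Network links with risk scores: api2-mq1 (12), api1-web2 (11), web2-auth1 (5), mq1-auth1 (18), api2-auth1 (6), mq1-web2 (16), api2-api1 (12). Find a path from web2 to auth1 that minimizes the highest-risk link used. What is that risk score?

Some routes from web2 to auth1:
web2 -> api1 -> api2 -> auth1: max(11, 12, 6) = 12
web2 -> auth1: max(5) = 5
web2 -> mq1 -> auth1: max(16, 18) = 18
web2 -> mq1 -> api2 -> auth1: max(16, 12, 6) = 16
Best route has worst link 5.

5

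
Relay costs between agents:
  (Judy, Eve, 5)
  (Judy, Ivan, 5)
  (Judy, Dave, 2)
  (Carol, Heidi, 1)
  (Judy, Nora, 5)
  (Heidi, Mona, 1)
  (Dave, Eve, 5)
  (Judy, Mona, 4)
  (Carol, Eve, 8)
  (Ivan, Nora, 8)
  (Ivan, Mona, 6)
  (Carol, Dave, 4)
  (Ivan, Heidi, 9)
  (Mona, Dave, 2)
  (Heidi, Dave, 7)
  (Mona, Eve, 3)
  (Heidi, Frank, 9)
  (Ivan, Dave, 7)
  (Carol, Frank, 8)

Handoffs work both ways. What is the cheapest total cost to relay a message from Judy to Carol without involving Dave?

6

A few of the Judy→Carol routes:
Judy → Mona → Heidi → Carol: 4 + 1 + 1 = 6
Judy → Ivan → Heidi → Carol: 5 + 9 + 1 = 15
Judy → Eve → Carol: 5 + 8 = 13
Judy → Eve → Mona → Heidi → Carol: 5 + 3 + 1 + 1 = 10
Judy → Ivan → Mona → Heidi → Carol: 5 + 6 + 1 + 1 = 13
The minimum is 6.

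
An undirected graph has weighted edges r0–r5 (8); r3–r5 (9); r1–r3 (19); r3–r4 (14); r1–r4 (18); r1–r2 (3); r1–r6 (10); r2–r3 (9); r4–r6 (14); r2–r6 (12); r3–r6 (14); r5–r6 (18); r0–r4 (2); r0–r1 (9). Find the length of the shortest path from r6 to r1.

A few of the r6→r1 routes:
r6→r2→r1: 12 + 3 = 15
r6→r1: 10
r6→r4→r0→r1: 14 + 2 + 9 = 25
r6→r3→r2→r1: 14 + 9 + 3 = 26
Shortest: 10.

10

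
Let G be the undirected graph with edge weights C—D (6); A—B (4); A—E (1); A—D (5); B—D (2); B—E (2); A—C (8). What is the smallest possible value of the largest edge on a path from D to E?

2

A few of the D→E routes:
D→A→B→E: max(5, 4, 2) = 5
D→A→E: max(5, 1) = 5
D→B→A→E: max(2, 4, 1) = 4
D→B→E: max(2, 2) = 2
The minimum achievable maximum is 2.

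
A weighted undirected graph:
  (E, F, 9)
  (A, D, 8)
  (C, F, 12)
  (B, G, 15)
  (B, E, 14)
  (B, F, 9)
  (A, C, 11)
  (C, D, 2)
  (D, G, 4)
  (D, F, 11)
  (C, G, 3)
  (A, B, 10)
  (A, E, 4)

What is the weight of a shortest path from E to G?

16

Checking several routes:
E→A→C→D→G: 4 + 11 + 2 + 4 = 21
E→A→D→G: 4 + 8 + 4 = 16
E→A→D→C→G: 4 + 8 + 2 + 3 = 17
E→F→D→G: 9 + 11 + 4 = 24
E→A→C→G: 4 + 11 + 3 = 18
Best route has total 16.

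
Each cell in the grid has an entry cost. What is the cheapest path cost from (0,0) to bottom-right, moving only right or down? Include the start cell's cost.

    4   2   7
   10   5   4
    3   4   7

22

Path [0,0] → [0,1] → [1,1] → [1,2] → [2,2]: 4 + 2 + 5 + 4 + 7 = 22.
For comparison, the top-then-right route costs 24.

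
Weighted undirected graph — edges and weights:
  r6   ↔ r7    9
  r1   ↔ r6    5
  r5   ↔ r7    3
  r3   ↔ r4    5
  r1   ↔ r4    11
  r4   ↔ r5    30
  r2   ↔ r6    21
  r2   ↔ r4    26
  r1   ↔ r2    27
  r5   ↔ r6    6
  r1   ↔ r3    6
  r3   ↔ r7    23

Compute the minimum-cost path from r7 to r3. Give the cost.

Comparing a few candidate routes:
r7 → r5 → r6 → r1 → r3: 3 + 6 + 5 + 6 = 20
r7 → r3: 23
r7 → r6 → r1 → r3: 9 + 5 + 6 = 20
Best route has total 20.

20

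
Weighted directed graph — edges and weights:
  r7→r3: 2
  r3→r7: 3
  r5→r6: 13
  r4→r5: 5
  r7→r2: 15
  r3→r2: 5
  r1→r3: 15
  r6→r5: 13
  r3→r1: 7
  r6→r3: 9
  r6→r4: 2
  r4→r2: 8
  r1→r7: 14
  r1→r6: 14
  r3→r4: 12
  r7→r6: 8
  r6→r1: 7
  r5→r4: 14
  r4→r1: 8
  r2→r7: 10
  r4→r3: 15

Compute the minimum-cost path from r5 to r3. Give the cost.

22

Comparing a few candidate routes:
r5 -> r4 -> r3: 14 + 15 = 29
r5 -> r6 -> r4 -> r2 -> r7 -> r3: 13 + 2 + 8 + 10 + 2 = 35
r5 -> r6 -> r4 -> r3: 13 + 2 + 15 = 30
r5 -> r6 -> r3: 13 + 9 = 22
r5 -> r6 -> r1 -> r3: 13 + 7 + 15 = 35
r5 -> r4 -> r2 -> r7 -> r3: 14 + 8 + 10 + 2 = 34
Shortest: 22.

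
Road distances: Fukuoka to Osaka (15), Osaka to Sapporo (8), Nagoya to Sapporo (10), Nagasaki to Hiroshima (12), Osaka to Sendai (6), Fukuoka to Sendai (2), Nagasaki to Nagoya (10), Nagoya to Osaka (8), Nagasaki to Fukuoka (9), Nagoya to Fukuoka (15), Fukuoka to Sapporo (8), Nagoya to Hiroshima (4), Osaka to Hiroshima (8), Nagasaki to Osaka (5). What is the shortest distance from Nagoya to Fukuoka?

Some routes from Nagoya to Fukuoka:
Nagoya → Sapporo → Fukuoka: 10 + 8 = 18
Nagoya → Osaka → Sendai → Fukuoka: 8 + 6 + 2 = 16
Nagoya → Fukuoka: 15
Best route has total 15.

15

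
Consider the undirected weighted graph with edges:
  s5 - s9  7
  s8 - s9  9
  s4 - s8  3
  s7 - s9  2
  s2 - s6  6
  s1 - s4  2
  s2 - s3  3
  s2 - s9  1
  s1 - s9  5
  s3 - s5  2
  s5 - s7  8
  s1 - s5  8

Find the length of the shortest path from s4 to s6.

A few of the s4→s6 routes:
s4→s8→s9→s2→s6: 3 + 9 + 1 + 6 = 19
s4→s1→s5→s3→s2→s6: 2 + 8 + 2 + 3 + 6 = 21
s4→s1→s9→s2→s6: 2 + 5 + 1 + 6 = 14
Best route has total 14.

14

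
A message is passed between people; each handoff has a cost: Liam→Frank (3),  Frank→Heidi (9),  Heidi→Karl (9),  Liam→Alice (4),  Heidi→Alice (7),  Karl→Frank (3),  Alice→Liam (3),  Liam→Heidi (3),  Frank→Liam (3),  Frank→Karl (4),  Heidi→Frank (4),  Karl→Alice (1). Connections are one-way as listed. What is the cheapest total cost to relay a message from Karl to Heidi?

7

Candidate routes:
Karl-Alice-Liam-Frank-Heidi: 1 + 3 + 3 + 9 = 16
Karl-Alice-Liam-Heidi: 1 + 3 + 3 = 7
Karl-Frank-Liam-Heidi: 3 + 3 + 3 = 9
Karl-Frank-Heidi: 3 + 9 = 12
Shortest: 7.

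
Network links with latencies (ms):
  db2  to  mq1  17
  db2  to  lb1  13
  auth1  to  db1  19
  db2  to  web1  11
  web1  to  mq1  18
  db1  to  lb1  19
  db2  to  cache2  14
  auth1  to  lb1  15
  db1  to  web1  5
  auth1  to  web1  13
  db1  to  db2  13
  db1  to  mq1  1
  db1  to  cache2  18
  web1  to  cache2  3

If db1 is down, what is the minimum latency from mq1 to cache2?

Checking several routes:
mq1→db2→web1→cache2: 17 + 11 + 3 = 31
mq1→db2→lb1→auth1→web1→cache2: 17 + 13 + 15 + 13 + 3 = 61
mq1→web1→db2→cache2: 18 + 11 + 14 = 43
mq1→db2→cache2: 17 + 14 = 31
mq1→web1→cache2: 18 + 3 = 21
The minimum is 21 ms.

21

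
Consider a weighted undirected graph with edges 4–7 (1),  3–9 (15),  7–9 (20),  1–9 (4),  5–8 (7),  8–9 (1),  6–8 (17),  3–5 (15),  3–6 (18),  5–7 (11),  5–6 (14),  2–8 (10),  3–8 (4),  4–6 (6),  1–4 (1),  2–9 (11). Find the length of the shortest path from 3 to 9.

5

A few of the 3→9 routes:
3 - 8 - 9: 4 + 1 = 5
3 - 5 - 8 - 9: 15 + 7 + 1 = 23
3 - 9: 15
Best route has total 5.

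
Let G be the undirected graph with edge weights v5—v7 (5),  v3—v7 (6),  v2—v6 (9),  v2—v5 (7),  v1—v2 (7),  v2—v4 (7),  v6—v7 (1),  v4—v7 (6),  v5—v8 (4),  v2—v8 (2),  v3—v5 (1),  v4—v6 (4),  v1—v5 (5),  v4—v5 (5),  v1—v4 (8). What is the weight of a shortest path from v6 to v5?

Checking several routes:
v6 → v4 → v5: 4 + 5 = 9
v6 → v7 → v4 → v5: 1 + 6 + 5 = 12
v6 → v7 → v3 → v5: 1 + 6 + 1 = 8
v6 → v7 → v5: 1 + 5 = 6
Shortest: 6.

6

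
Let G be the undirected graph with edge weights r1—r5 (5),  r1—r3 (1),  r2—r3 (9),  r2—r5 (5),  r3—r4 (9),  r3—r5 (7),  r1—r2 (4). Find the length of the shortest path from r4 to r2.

14

Routes from r4 to r2:
r4 → r3 → r1 → r5 → r2: 9 + 1 + 5 + 5 = 20
r4 → r3 → r5 → r2: 9 + 7 + 5 = 21
r4 → r3 → r2: 9 + 9 = 18
r4 → r3 → r1 → r2: 9 + 1 + 4 = 14
r4 → r3 → r5 → r1 → r2: 9 + 7 + 5 + 4 = 25
The minimum is 14.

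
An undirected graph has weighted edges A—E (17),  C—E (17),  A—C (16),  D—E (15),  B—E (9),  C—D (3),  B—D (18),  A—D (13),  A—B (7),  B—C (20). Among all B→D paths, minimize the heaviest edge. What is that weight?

13

Some routes from B to D:
B - A - E - D: max(7, 17, 15) = 17
B - A - D: max(7, 13) = 13
B - E - D: max(9, 15) = 15
B - A - C - D: max(7, 16, 3) = 16
The minimum achievable maximum is 13.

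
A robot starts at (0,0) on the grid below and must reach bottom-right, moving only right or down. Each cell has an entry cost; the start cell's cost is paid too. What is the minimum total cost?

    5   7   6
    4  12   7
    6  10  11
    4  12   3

34

Cheapest: (0,0) (1,0) (2,0) (3,0) (3,1) (3,2)
  5 + 4 + 6 + 4 + 12 + 3 = 34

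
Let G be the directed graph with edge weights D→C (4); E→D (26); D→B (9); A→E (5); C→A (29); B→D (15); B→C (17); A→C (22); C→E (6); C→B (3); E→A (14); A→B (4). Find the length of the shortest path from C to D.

18

Some routes from C to D:
C-E-D: 6 + 26 = 32
C-B-D: 3 + 15 = 18
C-A-B-D: 29 + 4 + 15 = 48
C-E-A-B-D: 6 + 14 + 4 + 15 = 39
The minimum is 18.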